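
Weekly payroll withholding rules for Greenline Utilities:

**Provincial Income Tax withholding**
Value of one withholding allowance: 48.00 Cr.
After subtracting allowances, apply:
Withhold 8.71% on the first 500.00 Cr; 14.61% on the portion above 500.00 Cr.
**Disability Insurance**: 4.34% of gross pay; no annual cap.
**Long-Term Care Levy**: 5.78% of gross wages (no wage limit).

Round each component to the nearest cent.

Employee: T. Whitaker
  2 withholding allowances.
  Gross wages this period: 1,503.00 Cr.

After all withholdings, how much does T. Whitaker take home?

Provincial Income Tax: taxable = 1,503.00 Cr − 2×48.00 Cr = 1,407.00 Cr
  43.55 Cr + 14.61% × (1,407.00 Cr − 500.00 Cr) = 43.55 Cr + 14.61% × 907.00 Cr = 176.06 Cr
Disability Insurance: 4.34% × 1,503.00 Cr = 65.23 Cr
Long-Term Care Levy: 5.78% × 1,503.00 Cr = 86.87 Cr
Total withheld: 176.06 Cr + 65.23 Cr + 86.87 Cr = 328.16 Cr
Net pay: 1,503.00 Cr − 328.16 Cr = 1,174.84 Cr

1,174.84 Cr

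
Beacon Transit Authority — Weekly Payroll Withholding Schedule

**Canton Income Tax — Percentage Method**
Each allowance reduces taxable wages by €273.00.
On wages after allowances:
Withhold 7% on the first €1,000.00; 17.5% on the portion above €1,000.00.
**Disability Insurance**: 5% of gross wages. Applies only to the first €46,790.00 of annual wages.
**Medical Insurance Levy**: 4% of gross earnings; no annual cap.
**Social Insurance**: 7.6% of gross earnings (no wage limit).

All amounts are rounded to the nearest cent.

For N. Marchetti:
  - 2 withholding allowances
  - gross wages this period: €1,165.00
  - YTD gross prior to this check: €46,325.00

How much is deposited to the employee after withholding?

Canton Income Tax: taxable = €1,165.00 − 2×€273.00 = €619.00
  7% × €619.00 = €43.33
Disability Insurance: cap €46,790.00 − YTD €46,325.00 = €465.00 subject; 5% × €465.00 = €23.25
Medical Insurance Levy: 4% × €1,165.00 = €46.60
Social Insurance: 7.6% × €1,165.00 = €88.54
Total withheld: €43.33 + €23.25 + €46.60 + €88.54 = €201.72
Net pay: €1,165.00 − €201.72 = €963.28

€963.28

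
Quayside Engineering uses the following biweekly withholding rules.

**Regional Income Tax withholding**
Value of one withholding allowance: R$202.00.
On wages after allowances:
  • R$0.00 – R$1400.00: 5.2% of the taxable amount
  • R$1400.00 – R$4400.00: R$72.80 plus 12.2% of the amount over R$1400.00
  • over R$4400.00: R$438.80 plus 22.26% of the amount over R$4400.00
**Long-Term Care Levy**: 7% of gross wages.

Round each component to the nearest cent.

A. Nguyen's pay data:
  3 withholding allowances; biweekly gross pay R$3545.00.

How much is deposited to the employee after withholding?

R$3036.29

Regional Income Tax: taxable = R$3545.00 − 3×R$202.00 = R$2939.00
  R$72.80 + 12.2% × (R$2939.00 − R$1400.00) = R$72.80 + 12.2% × R$1539.00 = R$260.56
Long-Term Care Levy: 7% × R$3545.00 = R$248.15
Total withheld: R$260.56 + R$248.15 = R$508.71
Net pay: R$3545.00 − R$508.71 = R$3036.29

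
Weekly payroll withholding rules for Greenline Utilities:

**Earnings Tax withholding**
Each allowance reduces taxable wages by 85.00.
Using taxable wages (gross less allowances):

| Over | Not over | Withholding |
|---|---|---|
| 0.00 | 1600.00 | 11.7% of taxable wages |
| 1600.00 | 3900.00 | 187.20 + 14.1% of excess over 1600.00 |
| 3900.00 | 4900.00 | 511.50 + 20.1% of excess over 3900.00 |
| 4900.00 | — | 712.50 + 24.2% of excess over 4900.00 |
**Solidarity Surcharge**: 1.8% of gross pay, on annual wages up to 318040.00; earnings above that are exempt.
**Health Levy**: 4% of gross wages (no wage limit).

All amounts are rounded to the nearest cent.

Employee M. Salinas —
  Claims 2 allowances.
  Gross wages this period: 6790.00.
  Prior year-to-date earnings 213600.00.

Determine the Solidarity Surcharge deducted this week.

122.22

Solidarity Surcharge: 1.8% × 6790.00 = 122.22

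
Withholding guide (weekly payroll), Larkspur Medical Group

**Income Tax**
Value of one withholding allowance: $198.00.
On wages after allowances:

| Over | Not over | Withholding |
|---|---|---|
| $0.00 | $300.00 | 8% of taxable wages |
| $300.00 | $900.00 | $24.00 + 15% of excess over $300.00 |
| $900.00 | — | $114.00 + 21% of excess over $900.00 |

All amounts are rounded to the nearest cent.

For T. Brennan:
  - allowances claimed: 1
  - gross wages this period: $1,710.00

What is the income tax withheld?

$242.52

Income Tax: taxable = $1,710.00 − 1×$198.00 = $1,512.00
  $114.00 + 21% × ($1,512.00 − $900.00) = $114.00 + 21% × $612.00 = $242.52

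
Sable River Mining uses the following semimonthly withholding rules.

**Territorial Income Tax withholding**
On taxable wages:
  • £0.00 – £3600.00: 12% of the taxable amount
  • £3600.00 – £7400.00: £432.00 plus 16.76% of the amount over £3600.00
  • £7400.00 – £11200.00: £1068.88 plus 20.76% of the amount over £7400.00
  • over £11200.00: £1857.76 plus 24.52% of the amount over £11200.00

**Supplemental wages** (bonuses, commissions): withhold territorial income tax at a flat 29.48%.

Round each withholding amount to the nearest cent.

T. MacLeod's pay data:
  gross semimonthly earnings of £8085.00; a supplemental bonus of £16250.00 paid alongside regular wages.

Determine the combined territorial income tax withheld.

Territorial Income Tax: taxable = £8085.00
  £1068.88 + 20.76% × (£8085.00 − £7400.00) = £1068.88 + 20.76% × £685.00 = £1211.09
Supplemental (29.48% flat on bonus): 29.48% × £16250.00 = £4790.50
Total territorial income tax: £1211.09 + £4790.50 = £6001.59

£6001.59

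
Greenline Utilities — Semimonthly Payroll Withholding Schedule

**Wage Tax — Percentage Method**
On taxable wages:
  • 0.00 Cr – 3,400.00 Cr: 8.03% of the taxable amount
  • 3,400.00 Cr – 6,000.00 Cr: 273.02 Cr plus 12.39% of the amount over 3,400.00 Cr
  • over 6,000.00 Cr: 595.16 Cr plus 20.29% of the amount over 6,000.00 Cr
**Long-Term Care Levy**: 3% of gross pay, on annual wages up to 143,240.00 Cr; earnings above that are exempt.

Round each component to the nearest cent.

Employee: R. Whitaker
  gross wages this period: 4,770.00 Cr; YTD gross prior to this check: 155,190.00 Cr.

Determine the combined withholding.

Wage Tax: taxable = 4,770.00 Cr
  273.02 Cr + 12.39% × (4,770.00 Cr − 3,400.00 Cr) = 273.02 Cr + 12.39% × 1,370.00 Cr = 442.76 Cr
Long-Term Care Levy: YTD 155,190.00 Cr ≥ cap 143,240.00 Cr → 0.00 Cr
Total: 442.76 Cr + 0.00 Cr = 442.76 Cr

442.76 Cr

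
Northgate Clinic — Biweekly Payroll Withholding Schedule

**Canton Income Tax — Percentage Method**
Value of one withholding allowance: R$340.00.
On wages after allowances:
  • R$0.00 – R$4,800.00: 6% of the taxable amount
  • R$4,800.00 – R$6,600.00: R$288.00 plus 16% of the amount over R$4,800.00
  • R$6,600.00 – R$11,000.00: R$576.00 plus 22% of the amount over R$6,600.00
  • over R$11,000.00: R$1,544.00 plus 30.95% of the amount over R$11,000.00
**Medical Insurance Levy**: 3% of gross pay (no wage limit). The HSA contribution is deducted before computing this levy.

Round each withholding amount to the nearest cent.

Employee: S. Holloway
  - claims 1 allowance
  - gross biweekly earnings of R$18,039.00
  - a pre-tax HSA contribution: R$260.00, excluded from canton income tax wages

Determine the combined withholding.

R$4,070.24

Canton Income Tax: taxable = R$18,039.00 − R$260.00 − 1×R$340.00 = R$17,439.00
  R$1,544.00 + 30.95% × (R$17,439.00 − R$11,000.00) = R$1,544.00 + 30.95% × R$6,439.00 = R$3,536.87
Medical Insurance Levy: 3% × R$17,779.00 = R$533.37
Total: R$3,536.87 + R$533.37 = R$4,070.24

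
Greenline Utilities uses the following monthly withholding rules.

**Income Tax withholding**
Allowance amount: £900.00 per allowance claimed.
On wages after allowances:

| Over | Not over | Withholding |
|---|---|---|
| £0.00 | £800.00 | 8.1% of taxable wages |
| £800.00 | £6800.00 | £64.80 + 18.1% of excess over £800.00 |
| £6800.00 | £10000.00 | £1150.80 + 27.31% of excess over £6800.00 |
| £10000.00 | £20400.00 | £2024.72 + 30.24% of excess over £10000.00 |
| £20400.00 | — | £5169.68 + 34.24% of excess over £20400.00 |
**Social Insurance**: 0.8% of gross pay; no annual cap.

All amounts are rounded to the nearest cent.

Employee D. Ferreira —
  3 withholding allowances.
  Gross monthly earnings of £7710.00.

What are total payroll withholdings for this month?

Income Tax: taxable = £7710.00 − 3×£900.00 = £5010.00
  £64.80 + 18.1% × (£5010.00 − £800.00) = £64.80 + 18.1% × £4210.00 = £826.81
Social Insurance: 0.8% × £7710.00 = £61.68
Total: £826.81 + £61.68 = £888.49

£888.49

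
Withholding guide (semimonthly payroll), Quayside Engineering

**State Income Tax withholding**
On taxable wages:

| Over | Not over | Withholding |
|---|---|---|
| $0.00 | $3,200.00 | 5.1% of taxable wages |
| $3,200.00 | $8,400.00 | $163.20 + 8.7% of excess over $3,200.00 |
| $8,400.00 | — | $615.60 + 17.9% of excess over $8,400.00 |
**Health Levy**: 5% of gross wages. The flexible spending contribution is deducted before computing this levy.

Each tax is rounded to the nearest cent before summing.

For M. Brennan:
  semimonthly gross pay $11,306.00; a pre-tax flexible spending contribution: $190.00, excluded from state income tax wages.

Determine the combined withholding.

$1,657.56

State Income Tax: taxable = $11,306.00 − $190.00 = $11,116.00
  $615.60 + 17.9% × ($11,116.00 − $8,400.00) = $615.60 + 17.9% × $2,716.00 = $1,101.76
Health Levy: 5% × $11,116.00 = $555.80
Total: $1,101.76 + $555.80 = $1,657.56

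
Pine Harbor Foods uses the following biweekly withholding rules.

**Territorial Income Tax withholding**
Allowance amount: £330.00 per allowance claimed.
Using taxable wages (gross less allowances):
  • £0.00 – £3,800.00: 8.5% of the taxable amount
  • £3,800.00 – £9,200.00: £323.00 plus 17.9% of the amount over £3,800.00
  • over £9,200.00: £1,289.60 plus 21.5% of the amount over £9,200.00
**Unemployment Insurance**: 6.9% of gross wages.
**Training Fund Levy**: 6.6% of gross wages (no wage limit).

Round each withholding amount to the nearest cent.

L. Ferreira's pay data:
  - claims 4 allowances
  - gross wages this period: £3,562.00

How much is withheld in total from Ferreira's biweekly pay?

Territorial Income Tax: taxable = £3,562.00 − 4×£330.00 = £2,242.00
  8.5% × £2,242.00 = £190.57
Unemployment Insurance: 6.9% × £3,562.00 = £245.78
Training Fund Levy: 6.6% × £3,562.00 = £235.09
Total: £190.57 + £245.78 + £235.09 = £671.44

£671.44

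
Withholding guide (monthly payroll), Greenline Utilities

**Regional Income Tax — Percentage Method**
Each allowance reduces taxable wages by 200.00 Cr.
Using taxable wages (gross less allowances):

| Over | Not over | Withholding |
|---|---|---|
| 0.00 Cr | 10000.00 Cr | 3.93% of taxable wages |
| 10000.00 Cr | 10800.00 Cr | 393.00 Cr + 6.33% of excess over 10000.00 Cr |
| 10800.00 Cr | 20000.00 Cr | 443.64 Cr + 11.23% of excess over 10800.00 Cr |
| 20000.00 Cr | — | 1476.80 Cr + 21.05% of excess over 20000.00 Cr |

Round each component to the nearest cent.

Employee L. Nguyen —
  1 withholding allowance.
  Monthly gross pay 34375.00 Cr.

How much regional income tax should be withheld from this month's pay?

4460.64 Cr

Regional Income Tax: taxable = 34375.00 Cr − 1×200.00 Cr = 34175.00 Cr
  1476.80 Cr + 21.05% × (34175.00 Cr − 20000.00 Cr) = 1476.80 Cr + 21.05% × 14175.00 Cr = 4460.64 Cr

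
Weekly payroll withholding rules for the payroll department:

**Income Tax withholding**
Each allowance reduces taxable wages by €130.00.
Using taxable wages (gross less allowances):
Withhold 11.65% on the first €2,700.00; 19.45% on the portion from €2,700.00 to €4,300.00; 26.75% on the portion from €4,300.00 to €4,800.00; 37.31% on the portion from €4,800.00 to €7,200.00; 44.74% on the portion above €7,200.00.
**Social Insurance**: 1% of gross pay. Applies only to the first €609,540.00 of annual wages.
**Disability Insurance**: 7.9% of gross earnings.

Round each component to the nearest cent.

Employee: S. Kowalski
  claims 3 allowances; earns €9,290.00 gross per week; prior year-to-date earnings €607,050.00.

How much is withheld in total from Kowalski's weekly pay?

€3,174.33

Income Tax: taxable = €9,290.00 − 3×€130.00 = €8,900.00
  €1,654.94 + 44.74% × (€8,900.00 − €7,200.00) = €1,654.94 + 44.74% × €1,700.00 = €2,415.52
Social Insurance: cap €609,540.00 − YTD €607,050.00 = €2,490.00 subject; 1% × €2,490.00 = €24.90
Disability Insurance: 7.9% × €9,290.00 = €733.91
Total: €2,415.52 + €24.90 + €733.91 = €3,174.33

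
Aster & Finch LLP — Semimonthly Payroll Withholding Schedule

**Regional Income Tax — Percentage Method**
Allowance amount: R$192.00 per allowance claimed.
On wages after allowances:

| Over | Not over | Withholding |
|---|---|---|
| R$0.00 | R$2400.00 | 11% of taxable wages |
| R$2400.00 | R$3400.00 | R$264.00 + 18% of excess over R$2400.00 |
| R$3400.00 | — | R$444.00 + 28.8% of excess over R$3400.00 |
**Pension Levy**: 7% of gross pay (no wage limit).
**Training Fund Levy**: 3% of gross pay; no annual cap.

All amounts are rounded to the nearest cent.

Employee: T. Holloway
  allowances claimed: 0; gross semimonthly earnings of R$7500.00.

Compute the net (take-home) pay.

Regional Income Tax: taxable = R$7500.00
  R$444.00 + 28.8% × (R$7500.00 − R$3400.00) = R$444.00 + 28.8% × R$4100.00 = R$1624.80
Pension Levy: 7% × R$7500.00 = R$525.00
Training Fund Levy: 3% × R$7500.00 = R$225.00
Total withheld: R$1624.80 + R$525.00 + R$225.00 = R$2374.80
Net pay: R$7500.00 − R$2374.80 = R$5125.20

R$5125.20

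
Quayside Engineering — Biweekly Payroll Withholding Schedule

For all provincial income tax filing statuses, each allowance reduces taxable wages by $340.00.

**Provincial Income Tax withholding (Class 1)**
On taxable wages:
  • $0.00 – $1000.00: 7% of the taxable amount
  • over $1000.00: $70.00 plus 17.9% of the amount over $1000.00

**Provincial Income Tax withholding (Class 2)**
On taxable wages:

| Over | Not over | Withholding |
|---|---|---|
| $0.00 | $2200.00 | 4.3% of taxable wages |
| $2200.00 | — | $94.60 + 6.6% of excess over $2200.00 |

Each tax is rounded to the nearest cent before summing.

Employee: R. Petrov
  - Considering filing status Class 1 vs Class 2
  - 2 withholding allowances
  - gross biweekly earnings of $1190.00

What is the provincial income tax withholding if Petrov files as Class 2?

Provincial Income Tax (Class 2): taxable = $1190.00 − 2×$340.00 = $510.00
  4.3% × $510.00 = $21.93

$21.93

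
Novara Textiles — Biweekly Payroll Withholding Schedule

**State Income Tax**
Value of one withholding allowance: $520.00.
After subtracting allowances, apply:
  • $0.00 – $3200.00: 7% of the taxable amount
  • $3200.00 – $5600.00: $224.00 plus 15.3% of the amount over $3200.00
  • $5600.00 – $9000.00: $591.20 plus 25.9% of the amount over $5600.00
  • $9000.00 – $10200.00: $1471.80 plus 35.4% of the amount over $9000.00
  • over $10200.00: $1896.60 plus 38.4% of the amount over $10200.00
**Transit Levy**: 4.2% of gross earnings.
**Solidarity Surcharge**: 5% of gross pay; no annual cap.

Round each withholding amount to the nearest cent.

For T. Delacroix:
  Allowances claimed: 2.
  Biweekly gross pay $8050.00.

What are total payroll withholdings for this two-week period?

$1696.99

State Income Tax: taxable = $8050.00 − 2×$520.00 = $7010.00
  $591.20 + 25.9% × ($7010.00 − $5600.00) = $591.20 + 25.9% × $1410.00 = $956.39
Transit Levy: 4.2% × $8050.00 = $338.10
Solidarity Surcharge: 5% × $8050.00 = $402.50
Total: $956.39 + $338.10 + $402.50 = $1696.99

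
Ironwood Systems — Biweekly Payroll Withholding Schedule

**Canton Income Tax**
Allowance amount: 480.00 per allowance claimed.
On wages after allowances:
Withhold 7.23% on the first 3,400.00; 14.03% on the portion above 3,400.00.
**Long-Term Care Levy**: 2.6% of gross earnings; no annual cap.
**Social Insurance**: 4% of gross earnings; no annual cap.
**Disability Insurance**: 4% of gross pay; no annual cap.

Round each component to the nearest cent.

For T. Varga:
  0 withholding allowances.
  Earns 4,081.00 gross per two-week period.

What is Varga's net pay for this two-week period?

3,307.05

Canton Income Tax: taxable = 4,081.00
  245.82 + 14.03% × (4,081.00 − 3,400.00) = 245.82 + 14.03% × 681.00 = 341.36
Long-Term Care Levy: 2.6% × 4,081.00 = 106.11
Social Insurance: 4% × 4,081.00 = 163.24
Disability Insurance: 4% × 4,081.00 = 163.24
Total withheld: 341.36 + 106.11 + 163.24 + 163.24 = 773.95
Net pay: 4,081.00 − 773.95 = 3,307.05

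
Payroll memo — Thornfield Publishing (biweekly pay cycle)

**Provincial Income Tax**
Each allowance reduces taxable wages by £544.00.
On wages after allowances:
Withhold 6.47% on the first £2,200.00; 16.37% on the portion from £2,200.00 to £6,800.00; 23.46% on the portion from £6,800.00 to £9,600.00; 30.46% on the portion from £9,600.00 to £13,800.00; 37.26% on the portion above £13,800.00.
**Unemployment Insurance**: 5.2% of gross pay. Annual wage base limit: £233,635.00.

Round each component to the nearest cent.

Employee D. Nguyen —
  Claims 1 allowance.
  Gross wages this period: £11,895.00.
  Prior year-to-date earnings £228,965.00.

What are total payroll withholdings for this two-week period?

Provincial Income Tax: taxable = £11,895.00 − 1×£544.00 = £11,351.00
  £1,552.24 + 30.46% × (£11,351.00 − £9,600.00) = £1,552.24 + 30.46% × £1,751.00 = £2,085.59
Unemployment Insurance: cap £233,635.00 − YTD £228,965.00 = £4,670.00 subject; 5.2% × £4,670.00 = £242.84
Total: £2,085.59 + £242.84 = £2,328.43

£2,328.43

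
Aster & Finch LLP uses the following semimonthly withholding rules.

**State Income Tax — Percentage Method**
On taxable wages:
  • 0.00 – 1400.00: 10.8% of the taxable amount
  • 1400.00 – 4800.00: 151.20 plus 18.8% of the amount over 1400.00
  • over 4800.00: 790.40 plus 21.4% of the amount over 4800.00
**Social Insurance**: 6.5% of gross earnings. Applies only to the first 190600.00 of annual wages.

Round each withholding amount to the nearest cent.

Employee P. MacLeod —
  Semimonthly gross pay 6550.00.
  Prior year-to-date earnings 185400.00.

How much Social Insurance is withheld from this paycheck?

338.00

Social Insurance: cap 190600.00 − YTD 185400.00 = 5200.00 subject; 6.5% × 5200.00 = 338.00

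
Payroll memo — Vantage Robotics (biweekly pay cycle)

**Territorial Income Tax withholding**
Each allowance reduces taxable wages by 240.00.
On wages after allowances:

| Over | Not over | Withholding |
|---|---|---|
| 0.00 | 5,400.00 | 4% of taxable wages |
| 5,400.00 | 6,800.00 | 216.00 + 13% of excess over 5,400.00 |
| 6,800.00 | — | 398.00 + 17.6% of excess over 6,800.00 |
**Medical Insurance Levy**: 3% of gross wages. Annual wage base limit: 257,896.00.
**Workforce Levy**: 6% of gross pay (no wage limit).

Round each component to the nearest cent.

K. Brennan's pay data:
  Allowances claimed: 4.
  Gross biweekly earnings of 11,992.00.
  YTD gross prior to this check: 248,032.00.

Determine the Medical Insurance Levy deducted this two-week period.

295.92

Medical Insurance Levy: cap 257,896.00 − YTD 248,032.00 = 9,864.00 subject; 3% × 9,864.00 = 295.92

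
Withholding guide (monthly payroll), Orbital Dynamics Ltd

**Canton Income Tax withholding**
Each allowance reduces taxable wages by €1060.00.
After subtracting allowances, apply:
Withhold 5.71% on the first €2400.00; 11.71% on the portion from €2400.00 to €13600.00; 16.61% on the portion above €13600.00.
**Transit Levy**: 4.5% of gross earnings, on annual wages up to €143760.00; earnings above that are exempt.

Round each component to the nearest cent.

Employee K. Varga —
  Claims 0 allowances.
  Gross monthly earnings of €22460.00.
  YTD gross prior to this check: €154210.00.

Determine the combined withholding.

Canton Income Tax: taxable = €22460.00
  €1448.56 + 16.61% × (€22460.00 − €13600.00) = €1448.56 + 16.61% × €8860.00 = €2920.21
Transit Levy: YTD €154210.00 ≥ cap €143760.00 → €0.00
Total: €2920.21 + €0.00 = €2920.21

€2920.21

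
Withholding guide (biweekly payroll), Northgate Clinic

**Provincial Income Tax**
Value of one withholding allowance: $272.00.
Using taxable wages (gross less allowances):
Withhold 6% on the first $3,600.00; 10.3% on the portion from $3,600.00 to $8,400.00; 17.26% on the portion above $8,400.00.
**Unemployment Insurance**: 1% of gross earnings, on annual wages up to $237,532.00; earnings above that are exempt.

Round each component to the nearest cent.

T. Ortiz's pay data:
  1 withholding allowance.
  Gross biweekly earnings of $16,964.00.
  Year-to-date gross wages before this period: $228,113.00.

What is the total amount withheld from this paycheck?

$2,235.79

Provincial Income Tax: taxable = $16,964.00 − 1×$272.00 = $16,692.00
  $710.40 + 17.26% × ($16,692.00 − $8,400.00) = $710.40 + 17.26% × $8,292.00 = $2,141.60
Unemployment Insurance: cap $237,532.00 − YTD $228,113.00 = $9,419.00 subject; 1% × $9,419.00 = $94.19
Total: $2,141.60 + $94.19 = $2,235.79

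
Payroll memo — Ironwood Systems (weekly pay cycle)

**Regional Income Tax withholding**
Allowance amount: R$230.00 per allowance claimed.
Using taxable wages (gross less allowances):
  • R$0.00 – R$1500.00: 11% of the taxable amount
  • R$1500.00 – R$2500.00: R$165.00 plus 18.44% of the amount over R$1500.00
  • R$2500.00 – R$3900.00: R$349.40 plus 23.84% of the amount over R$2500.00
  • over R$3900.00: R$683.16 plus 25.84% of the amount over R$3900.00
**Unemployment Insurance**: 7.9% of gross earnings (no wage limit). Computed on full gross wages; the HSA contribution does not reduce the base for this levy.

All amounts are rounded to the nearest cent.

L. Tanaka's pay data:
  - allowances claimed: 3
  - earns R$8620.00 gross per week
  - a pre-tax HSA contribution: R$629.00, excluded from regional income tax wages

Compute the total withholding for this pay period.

Regional Income Tax: taxable = R$8620.00 − R$629.00 − 3×R$230.00 = R$7301.00
  R$683.16 + 25.84% × (R$7301.00 − R$3900.00) = R$683.16 + 25.84% × R$3401.00 = R$1561.98
Unemployment Insurance: 7.9% × R$8620.00 = R$680.98
Total: R$1561.98 + R$680.98 = R$2242.96

R$2242.96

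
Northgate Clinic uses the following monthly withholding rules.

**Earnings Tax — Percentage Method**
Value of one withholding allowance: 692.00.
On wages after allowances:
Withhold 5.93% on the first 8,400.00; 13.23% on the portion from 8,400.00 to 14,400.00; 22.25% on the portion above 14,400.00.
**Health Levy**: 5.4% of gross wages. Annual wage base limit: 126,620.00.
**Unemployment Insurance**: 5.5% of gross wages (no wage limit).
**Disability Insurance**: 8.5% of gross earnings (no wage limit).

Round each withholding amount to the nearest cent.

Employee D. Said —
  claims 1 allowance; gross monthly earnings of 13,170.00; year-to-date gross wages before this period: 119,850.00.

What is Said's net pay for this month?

9,922.98

Earnings Tax: taxable = 13,170.00 − 1×692.00 = 12,478.00
  498.12 + 13.23% × (12,478.00 − 8,400.00) = 498.12 + 13.23% × 4,078.00 = 1,037.64
Health Levy: cap 126,620.00 − YTD 119,850.00 = 6,770.00 subject; 5.4% × 6,770.00 = 365.58
Unemployment Insurance: 5.5% × 13,170.00 = 724.35
Disability Insurance: 8.5% × 13,170.00 = 1,119.45
Total withheld: 1,037.64 + 365.58 + 724.35 + 1,119.45 = 3,247.02
Net pay: 13,170.00 − 3,247.02 = 9,922.98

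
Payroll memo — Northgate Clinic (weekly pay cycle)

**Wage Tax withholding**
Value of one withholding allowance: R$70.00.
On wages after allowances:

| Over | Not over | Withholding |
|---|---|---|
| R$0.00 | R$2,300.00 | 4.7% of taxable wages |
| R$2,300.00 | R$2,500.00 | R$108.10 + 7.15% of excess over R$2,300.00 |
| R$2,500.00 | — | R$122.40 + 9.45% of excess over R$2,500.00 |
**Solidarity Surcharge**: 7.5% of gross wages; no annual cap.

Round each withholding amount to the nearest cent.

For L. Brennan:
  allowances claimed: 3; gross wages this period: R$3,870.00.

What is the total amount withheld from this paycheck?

R$522.27

Wage Tax: taxable = R$3,870.00 − 3×R$70.00 = R$3,660.00
  R$122.40 + 9.45% × (R$3,660.00 − R$2,500.00) = R$122.40 + 9.45% × R$1,160.00 = R$232.02
Solidarity Surcharge: 7.5% × R$3,870.00 = R$290.25
Total: R$232.02 + R$290.25 = R$522.27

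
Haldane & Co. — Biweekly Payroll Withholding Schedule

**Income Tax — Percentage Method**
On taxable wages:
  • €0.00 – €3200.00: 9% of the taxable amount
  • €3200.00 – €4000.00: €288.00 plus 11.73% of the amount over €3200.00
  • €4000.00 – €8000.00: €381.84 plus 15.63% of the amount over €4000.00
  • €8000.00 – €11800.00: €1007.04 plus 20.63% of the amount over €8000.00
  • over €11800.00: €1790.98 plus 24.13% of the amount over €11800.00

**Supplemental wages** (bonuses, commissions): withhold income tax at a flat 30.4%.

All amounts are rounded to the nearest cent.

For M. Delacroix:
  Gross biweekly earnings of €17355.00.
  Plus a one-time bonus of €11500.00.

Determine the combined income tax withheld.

€6627.40

Income Tax: taxable = €17355.00
  €1790.98 + 24.13% × (€17355.00 − €11800.00) = €1790.98 + 24.13% × €5555.00 = €3131.40
Supplemental (30.4% flat on bonus): 30.4% × €11500.00 = €3496.00
Total income tax: €3131.40 + €3496.00 = €6627.40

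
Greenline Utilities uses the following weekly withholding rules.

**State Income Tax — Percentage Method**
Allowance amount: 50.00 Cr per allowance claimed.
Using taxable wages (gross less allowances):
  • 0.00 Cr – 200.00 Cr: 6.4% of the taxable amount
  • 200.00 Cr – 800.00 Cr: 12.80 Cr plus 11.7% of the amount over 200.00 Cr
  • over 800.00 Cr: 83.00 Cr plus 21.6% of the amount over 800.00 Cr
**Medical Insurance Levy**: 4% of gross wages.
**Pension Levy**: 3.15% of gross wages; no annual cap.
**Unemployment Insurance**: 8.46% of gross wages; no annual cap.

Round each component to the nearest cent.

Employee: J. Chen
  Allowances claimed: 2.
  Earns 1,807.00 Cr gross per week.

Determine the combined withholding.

560.98 Cr

State Income Tax: taxable = 1,807.00 Cr − 2×50.00 Cr = 1,707.00 Cr
  83.00 Cr + 21.6% × (1,707.00 Cr − 800.00 Cr) = 83.00 Cr + 21.6% × 907.00 Cr = 278.91 Cr
Medical Insurance Levy: 4% × 1,807.00 Cr = 72.28 Cr
Pension Levy: 3.15% × 1,807.00 Cr = 56.92 Cr
Unemployment Insurance: 8.46% × 1,807.00 Cr = 152.87 Cr
Total: 278.91 Cr + 72.28 Cr + 56.92 Cr + 152.87 Cr = 560.98 Cr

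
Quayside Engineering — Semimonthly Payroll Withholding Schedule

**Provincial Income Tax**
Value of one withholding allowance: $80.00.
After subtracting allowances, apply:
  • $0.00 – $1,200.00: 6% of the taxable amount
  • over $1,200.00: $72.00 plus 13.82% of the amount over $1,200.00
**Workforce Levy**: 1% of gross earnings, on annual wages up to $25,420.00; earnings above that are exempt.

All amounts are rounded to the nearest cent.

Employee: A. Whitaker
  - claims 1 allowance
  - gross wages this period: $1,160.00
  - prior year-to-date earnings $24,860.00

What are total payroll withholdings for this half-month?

Provincial Income Tax: taxable = $1,160.00 − 1×$80.00 = $1,080.00
  6% × $1,080.00 = $64.80
Workforce Levy: cap $25,420.00 − YTD $24,860.00 = $560.00 subject; 1% × $560.00 = $5.60
Total: $64.80 + $5.60 = $70.40

$70.40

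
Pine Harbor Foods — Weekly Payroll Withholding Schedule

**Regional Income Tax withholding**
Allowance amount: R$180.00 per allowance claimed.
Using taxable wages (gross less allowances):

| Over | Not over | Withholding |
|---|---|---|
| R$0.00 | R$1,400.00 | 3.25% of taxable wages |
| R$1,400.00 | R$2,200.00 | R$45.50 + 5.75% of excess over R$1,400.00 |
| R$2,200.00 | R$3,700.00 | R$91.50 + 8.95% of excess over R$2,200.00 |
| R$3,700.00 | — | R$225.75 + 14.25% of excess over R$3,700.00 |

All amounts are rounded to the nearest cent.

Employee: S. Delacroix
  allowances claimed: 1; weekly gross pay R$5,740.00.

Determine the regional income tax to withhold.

Regional Income Tax: taxable = R$5,740.00 − 1×R$180.00 = R$5,560.00
  R$225.75 + 14.25% × (R$5,560.00 − R$3,700.00) = R$225.75 + 14.25% × R$1,860.00 = R$490.80

R$490.80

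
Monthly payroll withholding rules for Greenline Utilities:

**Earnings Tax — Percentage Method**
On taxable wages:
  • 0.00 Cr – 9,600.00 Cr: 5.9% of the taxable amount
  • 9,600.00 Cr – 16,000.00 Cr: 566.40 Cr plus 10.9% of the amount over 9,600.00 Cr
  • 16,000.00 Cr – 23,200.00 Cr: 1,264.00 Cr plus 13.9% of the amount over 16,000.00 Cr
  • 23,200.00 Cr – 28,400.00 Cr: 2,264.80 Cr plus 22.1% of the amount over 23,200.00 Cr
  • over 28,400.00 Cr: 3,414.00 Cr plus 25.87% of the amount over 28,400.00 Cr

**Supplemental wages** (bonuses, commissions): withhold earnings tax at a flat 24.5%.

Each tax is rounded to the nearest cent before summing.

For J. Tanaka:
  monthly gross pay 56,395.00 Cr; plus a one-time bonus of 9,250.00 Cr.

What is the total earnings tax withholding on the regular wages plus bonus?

Earnings Tax: taxable = 56,395.00 Cr
  3,414.00 Cr + 25.87% × (56,395.00 Cr − 28,400.00 Cr) = 3,414.00 Cr + 25.87% × 27,995.00 Cr = 10,656.31 Cr
Supplemental (24.5% flat on bonus): 24.5% × 9,250.00 Cr = 2,266.25 Cr
Total earnings tax: 10,656.31 Cr + 2,266.25 Cr = 12,922.56 Cr

12,922.56 Cr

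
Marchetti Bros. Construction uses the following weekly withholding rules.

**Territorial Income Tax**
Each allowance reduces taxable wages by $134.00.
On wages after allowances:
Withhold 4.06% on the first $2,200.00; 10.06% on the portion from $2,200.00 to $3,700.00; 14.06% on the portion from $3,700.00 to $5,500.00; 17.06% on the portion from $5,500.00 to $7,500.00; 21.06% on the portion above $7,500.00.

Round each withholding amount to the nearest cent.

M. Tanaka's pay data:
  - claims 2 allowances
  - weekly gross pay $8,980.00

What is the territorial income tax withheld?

$1,089.75

Territorial Income Tax: taxable = $8,980.00 − 2×$134.00 = $8,712.00
  $834.50 + 21.06% × ($8,712.00 − $7,500.00) = $834.50 + 21.06% × $1,212.00 = $1,089.75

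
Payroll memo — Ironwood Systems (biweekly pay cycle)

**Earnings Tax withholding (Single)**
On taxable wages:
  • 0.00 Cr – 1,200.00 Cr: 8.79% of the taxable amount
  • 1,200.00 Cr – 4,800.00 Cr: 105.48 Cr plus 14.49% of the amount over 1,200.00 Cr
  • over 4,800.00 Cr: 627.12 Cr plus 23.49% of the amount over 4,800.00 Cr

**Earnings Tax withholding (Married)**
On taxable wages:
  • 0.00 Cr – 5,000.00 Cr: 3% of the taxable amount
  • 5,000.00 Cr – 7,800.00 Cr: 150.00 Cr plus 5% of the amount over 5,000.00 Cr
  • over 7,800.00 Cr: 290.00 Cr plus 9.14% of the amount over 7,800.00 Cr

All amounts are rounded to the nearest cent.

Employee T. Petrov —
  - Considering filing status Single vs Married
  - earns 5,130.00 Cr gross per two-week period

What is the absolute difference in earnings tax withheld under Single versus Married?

548.14 Cr

Earnings Tax (Single): taxable = 5,130.00 Cr
  627.12 Cr + 23.49% × (5,130.00 Cr − 4,800.00 Cr) = 627.12 Cr + 23.49% × 330.00 Cr = 704.64 Cr
Earnings Tax (Married): taxable = 5,130.00 Cr
  150.00 Cr + 5% × (5,130.00 Cr − 5,000.00 Cr) = 150.00 Cr + 5% × 130.00 Cr = 156.50 Cr
Difference: |704.64 Cr − 156.50 Cr| = 548.14 Cr (higher under Single)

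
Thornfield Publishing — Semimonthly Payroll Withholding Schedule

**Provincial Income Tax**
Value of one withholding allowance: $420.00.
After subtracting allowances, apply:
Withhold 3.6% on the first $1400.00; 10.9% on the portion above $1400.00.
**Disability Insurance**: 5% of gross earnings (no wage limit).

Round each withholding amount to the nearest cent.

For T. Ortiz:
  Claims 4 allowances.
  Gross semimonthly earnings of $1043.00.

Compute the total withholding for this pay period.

$52.15

Provincial Income Tax: taxable = $1043.00 − 4×$420.00 = $-637.00
  Taxable ≤ 0 → $0.00
Disability Insurance: 5% × $1043.00 = $52.15
Total: $0.00 + $52.15 = $52.15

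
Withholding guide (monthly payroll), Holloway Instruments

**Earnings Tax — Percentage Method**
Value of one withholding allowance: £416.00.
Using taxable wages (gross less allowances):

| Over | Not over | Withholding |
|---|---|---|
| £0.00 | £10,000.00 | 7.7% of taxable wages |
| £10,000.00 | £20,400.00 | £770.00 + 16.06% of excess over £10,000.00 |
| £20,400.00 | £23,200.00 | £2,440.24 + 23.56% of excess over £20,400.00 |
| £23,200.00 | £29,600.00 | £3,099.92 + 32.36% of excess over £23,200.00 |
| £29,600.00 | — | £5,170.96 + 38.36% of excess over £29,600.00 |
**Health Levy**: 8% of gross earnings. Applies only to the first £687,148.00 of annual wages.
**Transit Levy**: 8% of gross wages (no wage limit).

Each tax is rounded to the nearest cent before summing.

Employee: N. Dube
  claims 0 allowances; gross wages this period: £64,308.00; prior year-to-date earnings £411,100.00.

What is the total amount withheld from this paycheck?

Earnings Tax: taxable = £64,308.00
  £5,170.96 + 38.36% × (£64,308.00 − £29,600.00) = £5,170.96 + 38.36% × £34,708.00 = £18,484.95
Health Levy: 8% × £64,308.00 = £5,144.64
Transit Levy: 8% × £64,308.00 = £5,144.64
Total: £18,484.95 + £5,144.64 + £5,144.64 = £28,774.23

£28,774.23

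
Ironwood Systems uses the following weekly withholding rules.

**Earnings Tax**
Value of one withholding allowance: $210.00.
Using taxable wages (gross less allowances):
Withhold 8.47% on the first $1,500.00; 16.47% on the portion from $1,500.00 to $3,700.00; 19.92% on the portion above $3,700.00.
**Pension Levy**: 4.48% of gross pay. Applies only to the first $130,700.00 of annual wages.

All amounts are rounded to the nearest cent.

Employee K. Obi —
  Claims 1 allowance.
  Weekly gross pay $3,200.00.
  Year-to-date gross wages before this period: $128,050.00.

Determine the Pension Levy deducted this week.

Pension Levy: cap $130,700.00 − YTD $128,050.00 = $2,650.00 subject; 4.48% × $2,650.00 = $118.72

$118.72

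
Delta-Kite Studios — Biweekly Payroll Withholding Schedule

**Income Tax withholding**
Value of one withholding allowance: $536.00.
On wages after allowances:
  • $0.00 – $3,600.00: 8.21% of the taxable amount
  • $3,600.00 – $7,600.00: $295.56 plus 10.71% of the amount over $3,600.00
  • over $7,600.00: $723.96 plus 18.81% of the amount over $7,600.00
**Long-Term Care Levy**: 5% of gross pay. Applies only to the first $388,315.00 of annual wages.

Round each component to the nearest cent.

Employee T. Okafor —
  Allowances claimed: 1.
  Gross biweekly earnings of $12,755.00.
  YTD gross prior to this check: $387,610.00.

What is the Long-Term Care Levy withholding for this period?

$35.25

Long-Term Care Levy: cap $388,315.00 − YTD $387,610.00 = $705.00 subject; 5% × $705.00 = $35.25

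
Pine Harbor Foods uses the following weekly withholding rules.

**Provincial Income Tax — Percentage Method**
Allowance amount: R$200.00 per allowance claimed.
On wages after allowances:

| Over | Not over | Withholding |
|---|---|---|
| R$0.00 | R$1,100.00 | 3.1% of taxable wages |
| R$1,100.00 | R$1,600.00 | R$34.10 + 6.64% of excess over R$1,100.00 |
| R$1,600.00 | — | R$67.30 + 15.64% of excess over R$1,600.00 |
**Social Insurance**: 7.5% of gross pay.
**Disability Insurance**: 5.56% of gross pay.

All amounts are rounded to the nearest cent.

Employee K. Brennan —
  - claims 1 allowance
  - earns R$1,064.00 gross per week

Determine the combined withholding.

Provincial Income Tax: taxable = R$1,064.00 − 1×R$200.00 = R$864.00
  3.1% × R$864.00 = R$26.78
Social Insurance: 7.5% × R$1,064.00 = R$79.80
Disability Insurance: 5.56% × R$1,064.00 = R$59.16
Total: R$26.78 + R$79.80 + R$59.16 = R$165.74

R$165.74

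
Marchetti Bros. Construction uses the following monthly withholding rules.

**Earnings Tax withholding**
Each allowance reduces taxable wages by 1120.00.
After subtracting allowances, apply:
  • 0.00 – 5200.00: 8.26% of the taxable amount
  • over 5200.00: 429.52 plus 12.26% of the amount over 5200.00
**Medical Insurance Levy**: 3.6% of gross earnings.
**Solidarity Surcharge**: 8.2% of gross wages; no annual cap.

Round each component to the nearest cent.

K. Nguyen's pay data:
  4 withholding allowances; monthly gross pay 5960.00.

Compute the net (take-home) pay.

5134.47

Earnings Tax: taxable = 5960.00 − 4×1120.00 = 1480.00
  8.26% × 1480.00 = 122.25
Medical Insurance Levy: 3.6% × 5960.00 = 214.56
Solidarity Surcharge: 8.2% × 5960.00 = 488.72
Total withheld: 122.25 + 214.56 + 488.72 = 825.53
Net pay: 5960.00 − 825.53 = 5134.47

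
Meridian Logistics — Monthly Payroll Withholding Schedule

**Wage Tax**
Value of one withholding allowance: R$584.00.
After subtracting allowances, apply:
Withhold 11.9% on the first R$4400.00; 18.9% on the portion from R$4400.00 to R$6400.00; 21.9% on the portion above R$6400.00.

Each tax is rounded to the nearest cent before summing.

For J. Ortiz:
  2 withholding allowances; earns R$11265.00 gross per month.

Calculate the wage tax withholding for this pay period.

R$1711.24

Wage Tax: taxable = R$11265.00 − 2×R$584.00 = R$10097.00
  R$901.60 + 21.9% × (R$10097.00 − R$6400.00) = R$901.60 + 21.9% × R$3697.00 = R$1711.24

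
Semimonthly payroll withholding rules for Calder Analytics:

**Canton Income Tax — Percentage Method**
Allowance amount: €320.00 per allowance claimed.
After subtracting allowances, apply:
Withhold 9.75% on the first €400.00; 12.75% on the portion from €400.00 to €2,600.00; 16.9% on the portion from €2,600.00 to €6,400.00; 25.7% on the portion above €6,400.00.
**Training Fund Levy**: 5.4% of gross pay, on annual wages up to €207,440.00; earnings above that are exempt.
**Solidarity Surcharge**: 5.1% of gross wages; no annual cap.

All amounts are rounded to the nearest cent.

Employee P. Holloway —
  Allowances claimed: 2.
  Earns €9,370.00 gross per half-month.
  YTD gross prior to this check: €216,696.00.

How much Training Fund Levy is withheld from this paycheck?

€0.00

Training Fund Levy: YTD €216,696.00 ≥ cap €207,440.00 → €0.00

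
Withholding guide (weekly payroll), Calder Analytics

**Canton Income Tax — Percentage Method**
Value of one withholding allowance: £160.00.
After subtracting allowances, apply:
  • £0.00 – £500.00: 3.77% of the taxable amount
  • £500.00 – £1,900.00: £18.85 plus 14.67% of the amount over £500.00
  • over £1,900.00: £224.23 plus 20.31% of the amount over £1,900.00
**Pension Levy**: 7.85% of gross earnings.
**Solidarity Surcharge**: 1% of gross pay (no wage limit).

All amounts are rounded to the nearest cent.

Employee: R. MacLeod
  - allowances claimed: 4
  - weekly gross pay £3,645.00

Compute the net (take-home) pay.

£2,873.76

Canton Income Tax: taxable = £3,645.00 − 4×£160.00 = £3,005.00
  £224.23 + 20.31% × (£3,005.00 − £1,900.00) = £224.23 + 20.31% × £1,105.00 = £448.66
Pension Levy: 7.85% × £3,645.00 = £286.13
Solidarity Surcharge: 1% × £3,645.00 = £36.45
Total withheld: £448.66 + £286.13 + £36.45 = £771.24
Net pay: £3,645.00 − £771.24 = £2,873.76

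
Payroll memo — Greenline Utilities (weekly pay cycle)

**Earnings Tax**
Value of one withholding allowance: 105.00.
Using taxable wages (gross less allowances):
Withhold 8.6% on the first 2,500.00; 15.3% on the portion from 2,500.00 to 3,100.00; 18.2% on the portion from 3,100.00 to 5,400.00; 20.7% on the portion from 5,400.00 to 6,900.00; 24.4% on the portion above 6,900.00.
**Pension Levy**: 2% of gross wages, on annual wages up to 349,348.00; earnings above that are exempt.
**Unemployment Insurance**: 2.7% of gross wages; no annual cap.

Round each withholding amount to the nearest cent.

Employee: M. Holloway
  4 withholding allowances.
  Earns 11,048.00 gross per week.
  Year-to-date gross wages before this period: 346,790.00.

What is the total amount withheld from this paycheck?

2,294.99

Earnings Tax: taxable = 11,048.00 − 4×105.00 = 10,628.00
  1,035.90 + 24.4% × (10,628.00 − 6,900.00) = 1,035.90 + 24.4% × 3,728.00 = 1,945.53
Pension Levy: cap 349,348.00 − YTD 346,790.00 = 2,558.00 subject; 2% × 2,558.00 = 51.16
Unemployment Insurance: 2.7% × 11,048.00 = 298.30
Total: 1,945.53 + 51.16 + 298.30 = 2,294.99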